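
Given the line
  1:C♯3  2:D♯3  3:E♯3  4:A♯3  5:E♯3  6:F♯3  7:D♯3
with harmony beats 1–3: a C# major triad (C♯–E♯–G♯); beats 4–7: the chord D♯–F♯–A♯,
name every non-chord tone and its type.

D♯3 (beat 2) — passing tone; E♯3 (beat 5) — appoggiatura.

The harmony at that moment is C♯ major triad (C♯, E♯, G♯); D♯3 is not a chord tone.
It is approached by step up from C♯3 and left by step up to E♯3.
Step in, step out in the same direction — a passing tone.
The harmony at that moment is D♯ minor triad (D♯, F♯, A♯); E♯3 is not a chord tone.
It is approached by leap down from A♯3 and left by step up to F♯3.
Leap in, step out — an appoggiatura.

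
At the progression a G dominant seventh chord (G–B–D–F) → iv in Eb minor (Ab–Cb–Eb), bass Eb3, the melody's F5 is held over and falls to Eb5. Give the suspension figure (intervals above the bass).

9–8 suspension.

At the second chord the bass is Eb3. The suspended F5 lies a ninth above the bass; after resolving down by step to Eb5, the interval above the bass becomes an octave.
Suspension figures are named by those two intervals: 9–8.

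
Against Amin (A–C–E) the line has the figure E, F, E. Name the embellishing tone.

F is a neighbor tone.

The harmony at that moment is A minor triad (A, C, E); F is not a chord tone.
It is approached by step up from E and left by step down to E.
Step away and step back to the same note — a neighbor tone (upper neighbor).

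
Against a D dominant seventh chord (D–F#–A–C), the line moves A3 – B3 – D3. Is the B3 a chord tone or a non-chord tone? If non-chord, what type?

The harmony at that moment is D dominant seventh chord (D, F#, A, C); B3 is not a chord tone.
It is approached by step up from A3 and left by leap down to D3.
Step in, leap out — an escape tone.

Non-chord tone — an escape tone.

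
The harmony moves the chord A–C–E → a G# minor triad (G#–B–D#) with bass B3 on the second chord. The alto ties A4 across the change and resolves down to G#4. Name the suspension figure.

At the second chord the bass is B3. The suspended A4 lies a seventh above the bass; after resolving down by step to G#4, the interval above the bass becomes a sixth.
Suspension figures are named by those two intervals: 7–6.

7–6 suspension.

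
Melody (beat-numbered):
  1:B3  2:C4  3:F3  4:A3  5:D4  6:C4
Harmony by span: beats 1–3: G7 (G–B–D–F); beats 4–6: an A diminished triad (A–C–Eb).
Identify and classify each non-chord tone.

The harmony at that moment is G dominant seventh chord (G, B, D, F); C4 is not a chord tone.
It is approached by step up from B3 and left by leap down to F3.
Step in, leap out — an escape tone.
The harmony at that moment is A diminished triad (A, C, Eb); D4 is not a chord tone.
It is approached by leap up from A3 and left by step down to C4.
Leap in, step out — an appoggiatura.

C4 (beat 2) — escape tone; D4 (beat 5) — appoggiatura.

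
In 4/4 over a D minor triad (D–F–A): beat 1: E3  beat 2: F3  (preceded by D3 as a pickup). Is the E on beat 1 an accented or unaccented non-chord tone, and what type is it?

Accented passing tone.

The harmony at that moment is D minor triad (D, F, A); E3 is not a chord tone.
It is approached by step up from D3 and left by step up to F3.
Step in, step out in the same direction — a passing tone.
It falls on the downbeat, so it is accented.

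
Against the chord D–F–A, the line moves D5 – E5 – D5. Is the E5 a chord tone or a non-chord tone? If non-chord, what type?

The harmony at that moment is D minor triad (D, F, A); E5 is not a chord tone.
It is approached by step up from D5 and left by step down to D5.
Step away and step back to the same note — a neighbor tone (upper neighbor).

Non-chord tone — a neighbor tone.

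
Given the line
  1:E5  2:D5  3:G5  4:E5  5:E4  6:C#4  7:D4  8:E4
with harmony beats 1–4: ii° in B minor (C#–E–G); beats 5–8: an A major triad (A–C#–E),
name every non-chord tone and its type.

D5 (beat 2) — escape tone; D4 (beat 7) — passing tone.

The harmony at that moment is C# diminished triad (C#, E, G); D5 is not a chord tone.
It is approached by step down from E5 and left by leap up to G5.
Step in, leap out — an escape tone.
The harmony at that moment is A major triad (A, C#, E); D4 is not a chord tone.
It is approached by step up from C#4 and left by step up to E4.
Step in, step out in the same direction — a passing tone.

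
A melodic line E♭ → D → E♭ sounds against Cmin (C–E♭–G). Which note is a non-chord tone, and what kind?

D is a neighbor tone.

The harmony at that moment is C minor triad (C, E♭, G); D is not a chord tone.
It is approached by step down from E♭ and left by step up to E♭.
Step away and step back to the same note — a neighbor tone (lower neighbor).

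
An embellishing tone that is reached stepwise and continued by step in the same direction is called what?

Passing tone.

Approach: by step. Departure: by step, continuing in the same direction.
Stepwise on both sides with no change of direction means the note fills in the space between two different chord tones — a passing tone. (Had it turned back to its starting note it would be a neighbor tone instead.)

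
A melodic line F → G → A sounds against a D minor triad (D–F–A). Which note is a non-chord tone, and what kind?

The harmony at that moment is D minor triad (D, F, A); G is not a chord tone.
It is approached by step up from F and left by step up to A.
Step in, step out in the same direction — a passing tone.

G is a passing tone.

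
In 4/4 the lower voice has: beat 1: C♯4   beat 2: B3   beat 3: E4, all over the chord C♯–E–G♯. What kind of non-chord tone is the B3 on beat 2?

The harmony at that moment is C♯ minor triad (C♯, E, G♯); B3 is not a chord tone.
It is approached by step down from C♯4 and left by leap up to E4.
Step in, leap out, on a weak beat — an escape tone.

Escape tone.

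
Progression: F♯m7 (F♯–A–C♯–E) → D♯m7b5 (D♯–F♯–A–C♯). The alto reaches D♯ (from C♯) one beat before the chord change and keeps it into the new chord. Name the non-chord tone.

D♯ is an anticipation.

The harmony at that moment is F♯ minor seventh chord (F♯, A, C♯, E); D♯ is not a chord tone.
It is approached by step up from C♯ and then sustained as the same pitch into the next harmony.
Arriving early and becoming a chord tone when the harmony changes — an anticipation.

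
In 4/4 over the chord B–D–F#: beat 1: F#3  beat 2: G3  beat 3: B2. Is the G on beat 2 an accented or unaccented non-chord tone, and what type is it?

The harmony at that moment is B minor triad (B, D, F#); G3 is not a chord tone.
It is approached by step up from F#3 and left by leap down to B2.
Step in, leap out — an escape tone.
It falls on a weak beat, so it is unaccented.

Unaccented escape tone.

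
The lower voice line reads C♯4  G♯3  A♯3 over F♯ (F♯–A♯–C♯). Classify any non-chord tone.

G♯3 is an appoggiatura.

The harmony at that moment is F♯ major triad (F♯, A♯, C♯); G♯3 is not a chord tone.
It is approached by leap down from C♯4 and left by step up to A♯3.
Leap in, step out — an appoggiatura.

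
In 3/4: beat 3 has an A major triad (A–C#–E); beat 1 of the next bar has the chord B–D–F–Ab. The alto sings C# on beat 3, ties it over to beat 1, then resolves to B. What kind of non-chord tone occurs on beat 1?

The harmony at that moment is B diminished seventh chord (B, D, F, Ab); C# is not a chord tone.
It is held over (the same pitch as the preceding C#) and left by step down to B.
Held over from the previous chord and resolving down by step — a suspension.

Suspension.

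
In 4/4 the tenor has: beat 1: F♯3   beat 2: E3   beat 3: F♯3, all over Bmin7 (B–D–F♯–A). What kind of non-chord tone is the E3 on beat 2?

Lower neighbor tone.

The harmony at that moment is B minor seventh chord (B, D, F♯, A); E3 is not a chord tone.
It is approached by step down from F♯3 and left by step up to F♯3.
Step away and step back to the same note — a neighbor tone (lower neighbor).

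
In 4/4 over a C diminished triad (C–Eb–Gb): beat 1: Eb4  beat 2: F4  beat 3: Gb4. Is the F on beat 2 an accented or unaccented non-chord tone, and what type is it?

The harmony at that moment is C diminished triad (C, Eb, Gb); F4 is not a chord tone.
It is approached by step up from Eb4 and left by step up to Gb4.
Step in, step out in the same direction — a passing tone.
It falls on a weak beat, so it is unaccented.

Unaccented passing tone.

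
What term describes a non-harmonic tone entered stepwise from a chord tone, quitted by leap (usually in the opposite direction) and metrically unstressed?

Escape tone.

Approach: by step. Departure: by leap. Metric position: weak.
Step in, leap out, from a weak position — an escape tone (échappée). (It is the mirror image of the appoggiatura, which leaps in and steps out on a strong beat.)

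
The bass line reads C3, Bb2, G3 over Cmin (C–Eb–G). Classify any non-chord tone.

Bb2 is an escape tone.

The harmony at that moment is C minor triad (C, Eb, G); Bb2 is not a chord tone.
It is approached by step down from C3 and left by leap up to G3.
Step in, leap out — an escape tone.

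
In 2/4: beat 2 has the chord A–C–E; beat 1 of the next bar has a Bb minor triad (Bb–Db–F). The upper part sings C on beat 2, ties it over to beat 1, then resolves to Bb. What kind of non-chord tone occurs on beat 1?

The harmony at that moment is Bb minor triad (Bb, Db, F); C is not a chord tone.
It is held over (the same pitch as the preceding C) and left by step down to Bb.
Held over from the previous chord and resolving down by step — a suspension.

Suspension.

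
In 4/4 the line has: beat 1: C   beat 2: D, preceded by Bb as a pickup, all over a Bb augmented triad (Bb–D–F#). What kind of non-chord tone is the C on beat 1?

The harmony at that moment is Bb augmented triad (Bb, D, F#); C is not a chord tone.
It is approached by step up from Bb and left by step up to D.
Step in, step out in the same direction — a passing tone.

Passing tone.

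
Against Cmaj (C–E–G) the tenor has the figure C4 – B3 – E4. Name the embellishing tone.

The harmony at that moment is C major triad (C, E, G); B3 is not a chord tone.
It is approached by step down from C4 and left by leap up to E4.
Step in, leap out — an escape tone.

B3 is an escape tone.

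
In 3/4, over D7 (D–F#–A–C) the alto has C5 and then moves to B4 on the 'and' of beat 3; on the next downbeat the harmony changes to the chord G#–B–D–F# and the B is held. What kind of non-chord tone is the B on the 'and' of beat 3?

Anticipation.

The harmony at that moment is D dominant seventh chord (D, F#, A, C); B4 is not a chord tone.
It is approached by step down from C5 and then sustained as the same pitch into the next harmony.
Arriving early and becoming a chord tone when the harmony changes — an anticipation.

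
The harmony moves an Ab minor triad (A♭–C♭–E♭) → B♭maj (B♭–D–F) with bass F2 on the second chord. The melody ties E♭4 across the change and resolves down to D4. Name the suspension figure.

7–6 suspension.

At the second chord the bass is F2. The suspended E♭4 lies a seventh above the bass; after resolving down by step to D4, the interval above the bass becomes a sixth.
Suspension figures are named by those two intervals: 7–6.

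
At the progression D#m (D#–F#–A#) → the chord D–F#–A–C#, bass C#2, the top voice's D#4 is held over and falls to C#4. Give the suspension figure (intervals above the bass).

9–8 suspension.

At the second chord the bass is C#2. The suspended D#4 lies a ninth above the bass; after resolving down by step to C#4, the interval above the bass becomes an octave.
Suspension figures are named by those two intervals: 9–8.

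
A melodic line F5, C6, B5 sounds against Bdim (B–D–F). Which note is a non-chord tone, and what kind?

The harmony at that moment is B diminished triad (B, D, F); C6 is not a chord tone.
It is approached by leap up from F5 and left by step down to B5.
Leap in, step out — an appoggiatura.

C6 is an appoggiatura.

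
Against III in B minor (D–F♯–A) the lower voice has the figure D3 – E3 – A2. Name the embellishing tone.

E3 is an escape tone.

The harmony at that moment is D major triad (D, F♯, A); E3 is not a chord tone.
It is approached by step up from D3 and left by leap down to A2.
Step in, leap out — an escape tone.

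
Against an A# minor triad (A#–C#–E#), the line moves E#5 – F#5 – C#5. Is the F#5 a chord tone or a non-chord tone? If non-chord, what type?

The harmony at that moment is A# minor triad (A#, C#, E#); F#5 is not a chord tone.
It is approached by step up from E#5 and left by leap down to C#5.
Step in, leap out — an escape tone.

Non-chord tone — an escape tone.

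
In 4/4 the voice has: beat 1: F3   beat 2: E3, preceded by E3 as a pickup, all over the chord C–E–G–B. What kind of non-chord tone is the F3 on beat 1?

Upper neighbor tone.

The harmony at that moment is C major seventh chord (C, E, G, B); F3 is not a chord tone.
It is approached by step up from E3 and left by step down to E3.
Step away and step back to the same note — a neighbor tone (upper neighbor).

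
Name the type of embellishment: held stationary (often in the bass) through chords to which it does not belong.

Pedal tone.

Approach: none. Departure: none — a single pitch is sustained while the chords change around it, passing through harmonies that do not contain it.
No melodic motion at all; the dissonance is created entirely by the moving harmonies against the stationary note — a pedal tone (pedal point).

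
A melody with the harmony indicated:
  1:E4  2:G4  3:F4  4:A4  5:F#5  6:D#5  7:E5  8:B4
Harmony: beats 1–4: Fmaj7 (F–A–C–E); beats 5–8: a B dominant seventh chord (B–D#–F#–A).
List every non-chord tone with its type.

G4 (beat 2) — appoggiatura; E5 (beat 7) — escape tone.

The harmony at that moment is F major seventh chord (F, A, C, E); G4 is not a chord tone.
It is approached by leap up from E4 and left by step down to F4.
Leap in, step out — an appoggiatura.
The harmony at that moment is B dominant seventh chord (B, D#, F#, A); E5 is not a chord tone.
It is approached by step up from D#5 and left by leap down to B4.
Step in, leap out — an escape tone.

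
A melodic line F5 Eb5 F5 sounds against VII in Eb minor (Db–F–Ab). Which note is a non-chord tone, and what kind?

Eb5 is a neighbor tone.

The harmony at that moment is Db major triad (Db, F, Ab); Eb5 is not a chord tone.
It is approached by step down from F5 and left by step up to F5.
Step away and step back to the same note — a neighbor tone (lower neighbor).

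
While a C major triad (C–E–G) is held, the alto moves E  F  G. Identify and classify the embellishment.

F is a passing tone.

The harmony at that moment is C major triad (C, E, G); F is not a chord tone.
It is approached by step up from E and left by step up to G.
Step in, step out in the same direction — a passing tone.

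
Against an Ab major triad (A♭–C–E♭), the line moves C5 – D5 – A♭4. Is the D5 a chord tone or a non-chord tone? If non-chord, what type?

Non-chord tone — an escape tone.

The harmony at that moment is A♭ major triad (A♭, C, E♭); D5 is not a chord tone.
It is approached by step up from C5 and left by leap down to A♭4.
Step in, leap out — an escape tone.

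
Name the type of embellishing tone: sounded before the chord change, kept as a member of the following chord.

Anticipation.

Approach: ahead of the chord change (typically by step), so it is dissonant against the current harmony. Departure: none — the same pitch is restated or held and is a chord tone of the new harmony.
Dissonant first, consonant once the harmony catches up: the note simply arrives early — an anticipation. (The reverse timing, consonant first and dissonant after the change, would be a suspension or retardation.)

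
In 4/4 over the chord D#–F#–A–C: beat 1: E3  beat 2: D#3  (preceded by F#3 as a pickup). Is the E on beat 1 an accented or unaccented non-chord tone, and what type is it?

Accented passing tone.

The harmony at that moment is D# diminished seventh chord (D#, F#, A, C); E3 is not a chord tone.
It is approached by step down from F#3 and left by step down to D#3.
Step in, step out in the same direction — a passing tone.
It falls on the downbeat, so it is accented.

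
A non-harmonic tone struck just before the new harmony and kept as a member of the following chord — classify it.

Anticipation.

Approach: ahead of the chord change (typically by step), so it is dissonant against the current harmony. Departure: none — the same pitch is restated or held and is a chord tone of the new harmony.
Dissonant first, consonant once the harmony catches up: the note simply arrives early — an anticipation. (The reverse timing, consonant first and dissonant after the change, would be a suspension or retardation.)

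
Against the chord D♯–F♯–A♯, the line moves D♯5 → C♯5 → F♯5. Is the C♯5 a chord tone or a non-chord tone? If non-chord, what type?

Non-chord tone — an escape tone.

The harmony at that moment is D♯ minor triad (D♯, F♯, A♯); C♯5 is not a chord tone.
It is approached by step down from D♯5 and left by leap up to F♯5.
Step in, leap out — an escape tone.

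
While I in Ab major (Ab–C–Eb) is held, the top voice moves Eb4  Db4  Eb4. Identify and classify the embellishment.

The harmony at that moment is Ab major triad (Ab, C, Eb); Db4 is not a chord tone.
It is approached by step down from Eb4 and left by step up to Eb4.
Step away and step back to the same note — a neighbor tone (lower neighbor).

Db4 is a neighbor tone.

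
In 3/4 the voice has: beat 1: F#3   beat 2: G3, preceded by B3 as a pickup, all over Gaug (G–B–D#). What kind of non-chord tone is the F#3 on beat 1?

Appoggiatura.

The harmony at that moment is G augmented triad (G, B, D#); F#3 is not a chord tone.
It is approached by leap down from B3 and left by step up to G3.
Leap in, step out, metrically accented — an appoggiatura.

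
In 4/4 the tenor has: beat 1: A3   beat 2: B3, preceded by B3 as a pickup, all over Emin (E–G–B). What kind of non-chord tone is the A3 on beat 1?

The harmony at that moment is E minor triad (E, G, B); A3 is not a chord tone.
It is approached by step down from B3 and left by step up to B3.
Step away and step back to the same note — a neighbor tone (lower neighbor).

Lower neighbor tone.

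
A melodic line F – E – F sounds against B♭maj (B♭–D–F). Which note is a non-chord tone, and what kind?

E is a neighbor tone.

The harmony at that moment is B♭ major triad (B♭, D, F); E is not a chord tone.
It is approached by step down from F and left by step up to F.
Step away and step back to the same note — a neighbor tone (lower neighbor).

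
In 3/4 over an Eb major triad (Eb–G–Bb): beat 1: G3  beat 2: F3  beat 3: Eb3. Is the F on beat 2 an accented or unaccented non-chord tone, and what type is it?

Unaccented passing tone.

The harmony at that moment is Eb major triad (Eb, G, Bb); F3 is not a chord tone.
It is approached by step down from G3 and left by step down to Eb3.
Step in, step out in the same direction — a passing tone.
It falls on a weak beat, so it is unaccented.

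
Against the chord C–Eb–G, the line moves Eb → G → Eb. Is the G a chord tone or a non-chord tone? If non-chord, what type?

C minor triad contains C, Eb, G; G is the fifth, so it is a chord tone.

Chord tone (the fifth of C minor triad).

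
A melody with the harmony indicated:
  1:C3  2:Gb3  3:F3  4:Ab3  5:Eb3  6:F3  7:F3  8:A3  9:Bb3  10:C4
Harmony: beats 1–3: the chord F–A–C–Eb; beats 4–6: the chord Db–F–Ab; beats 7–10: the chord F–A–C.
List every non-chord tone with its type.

The harmony at that moment is F dominant seventh chord (F, A, C, Eb); Gb3 is not a chord tone.
It is approached by leap up from C3 and left by step down to F3.
Leap in, step out — an appoggiatura.
The harmony at that moment is Db major triad (Db, F, Ab); Eb3 is not a chord tone.
It is approached by leap down from Ab3 and left by step up to F3.
Leap in, step out — an appoggiatura.
The harmony at that moment is F major triad (F, A, C); Bb3 is not a chord tone.
It is approached by step up from A3 and left by step up to C4.
Step in, step out in the same direction — a passing tone.

Gb3 (beat 2) — appoggiatura; Eb3 (beat 5) — appoggiatura; Bb3 (beat 9) — passing tone.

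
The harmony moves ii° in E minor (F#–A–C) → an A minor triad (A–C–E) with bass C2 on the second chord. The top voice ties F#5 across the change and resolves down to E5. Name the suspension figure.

4–3 suspension.

At the second chord the bass is C2. The suspended F#5 lies a fourth above the bass; after resolving down by step to E5, the interval above the bass becomes a third.
Suspension figures are named by those two intervals: 4–3.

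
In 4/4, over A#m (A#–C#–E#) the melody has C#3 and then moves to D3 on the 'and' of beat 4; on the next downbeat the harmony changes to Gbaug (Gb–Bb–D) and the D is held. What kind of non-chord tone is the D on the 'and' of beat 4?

The harmony at that moment is A# minor triad (A#, C#, E#); D3 is not a chord tone.
It is approached by step up from C#3 and then sustained as the same pitch into the next harmony.
Arriving early and becoming a chord tone when the harmony changes — an anticipation.

Anticipation.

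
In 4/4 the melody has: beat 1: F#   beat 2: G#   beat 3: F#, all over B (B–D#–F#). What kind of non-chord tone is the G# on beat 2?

Upper neighbor tone.

The harmony at that moment is B major triad (B, D#, F#); G# is not a chord tone.
It is approached by step up from F# and left by step down to F#.
Step away and step back to the same note — a neighbor tone (upper neighbor).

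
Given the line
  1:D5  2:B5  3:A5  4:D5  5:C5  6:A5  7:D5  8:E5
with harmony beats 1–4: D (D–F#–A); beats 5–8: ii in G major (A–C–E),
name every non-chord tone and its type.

B5 (beat 2) — appoggiatura; D5 (beat 7) — appoggiatura.

The harmony at that moment is D major triad (D, F#, A); B5 is not a chord tone.
It is approached by leap up from D5 and left by step down to A5.
Leap in, step out — an appoggiatura.
The harmony at that moment is A minor triad (A, C, E); D5 is not a chord tone.
It is approached by leap down from A5 and left by step up to E5.
Leap in, step out — an appoggiatura.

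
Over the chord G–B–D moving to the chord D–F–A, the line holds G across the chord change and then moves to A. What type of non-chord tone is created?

G is a retardation.

The harmony at that moment is D minor triad (D, F, A); G is not a chord tone.
It is held over (the same pitch as the preceding G) and left by step up to A.
Held over from the previous chord and resolving up by step — a retardation.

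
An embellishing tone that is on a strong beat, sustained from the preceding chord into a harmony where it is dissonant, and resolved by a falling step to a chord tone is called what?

Suspension.

Approach: by preparation — the pitch is first a chord tone, then held (tied or repeated) while the harmony changes under it. Departure: down by step. Metric position: strong.
A prepared dissonance that resolves downward by step — a suspension. (The same figure resolving upward would be a retardation.)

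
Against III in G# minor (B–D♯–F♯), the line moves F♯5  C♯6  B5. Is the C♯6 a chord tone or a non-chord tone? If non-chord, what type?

The harmony at that moment is B major triad (B, D♯, F♯); C♯6 is not a chord tone.
It is approached by leap up from F♯5 and left by step down to B5.
Leap in, step out — an appoggiatura.

Non-chord tone — an appoggiatura.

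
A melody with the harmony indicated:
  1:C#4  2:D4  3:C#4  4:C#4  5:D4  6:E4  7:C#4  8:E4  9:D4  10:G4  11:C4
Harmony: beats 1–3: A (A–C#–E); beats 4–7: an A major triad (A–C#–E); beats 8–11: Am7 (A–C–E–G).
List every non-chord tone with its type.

The harmony at that moment is A major triad (A, C#, E); D4 is not a chord tone.
It is approached by step up from C#4 and left by step down to C#4.
Step away and step back to the same note — a neighbor tone (upper neighbor).
The harmony at that moment is A major triad (A, C#, E); D4 is not a chord tone.
It is approached by step up from C#4 and left by step up to E4.
Step in, step out in the same direction — a passing tone.
The harmony at that moment is A minor seventh chord (A, C, E, G); D4 is not a chord tone.
It is approached by step down from E4 and left by leap up to G4.
Step in, leap out — an escape tone.

D4 (beat 2) — neighbor tone; D4 (beat 5) — passing tone; D4 (beat 9) — escape tone.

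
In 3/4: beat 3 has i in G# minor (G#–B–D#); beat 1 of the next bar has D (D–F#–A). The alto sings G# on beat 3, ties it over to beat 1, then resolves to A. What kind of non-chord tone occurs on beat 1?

The harmony at that moment is D major triad (D, F#, A); G# is not a chord tone.
It is held over (the same pitch as the preceding G#) and left by step up to A.
Held over from the previous chord and resolving up by step — a retardation.

Retardation.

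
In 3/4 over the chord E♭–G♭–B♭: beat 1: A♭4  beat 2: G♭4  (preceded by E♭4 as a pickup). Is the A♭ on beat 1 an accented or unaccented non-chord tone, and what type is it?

The harmony at that moment is E♭ minor triad (E♭, G♭, B♭); A♭4 is not a chord tone.
It is approached by leap up from E♭4 and left by step down to G♭4.
Leap in, step out — an appoggiatura.
It falls on the downbeat, so it is accented.

Accented appoggiatura.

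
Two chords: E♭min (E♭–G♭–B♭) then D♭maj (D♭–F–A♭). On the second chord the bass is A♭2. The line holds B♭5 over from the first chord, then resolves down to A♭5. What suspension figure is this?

At the second chord the bass is A♭2. The suspended B♭5 lies a ninth above the bass; after resolving down by step to A♭5, the interval above the bass becomes an octave.
Suspension figures are named by those two intervals: 9–8.

9–8 suspension.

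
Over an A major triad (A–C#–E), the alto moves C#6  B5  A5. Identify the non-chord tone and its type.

The harmony at that moment is A major triad (A, C#, E); B5 is not a chord tone.
It is approached by step down from C#6 and left by step down to A5.
Step in, step out in the same direction — a passing tone.

B5 is a passing tone.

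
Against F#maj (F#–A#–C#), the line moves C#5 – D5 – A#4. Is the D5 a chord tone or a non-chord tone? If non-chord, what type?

Non-chord tone — an escape tone.

The harmony at that moment is F# major triad (F#, A#, C#); D5 is not a chord tone.
It is approached by step up from C#5 and left by leap down to A#4.
Step in, leap out — an escape tone.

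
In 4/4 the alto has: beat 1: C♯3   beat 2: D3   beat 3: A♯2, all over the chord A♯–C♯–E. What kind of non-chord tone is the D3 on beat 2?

Escape tone.

The harmony at that moment is A♯ diminished triad (A♯, C♯, E); D3 is not a chord tone.
It is approached by step up from C♯3 and left by leap down to A♯2.
Step in, leap out, on a weak beat — an escape tone.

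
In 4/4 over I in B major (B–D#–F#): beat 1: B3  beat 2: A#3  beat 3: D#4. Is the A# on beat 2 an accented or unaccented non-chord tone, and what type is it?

Unaccented escape tone.

The harmony at that moment is B major triad (B, D#, F#); A#3 is not a chord tone.
It is approached by step down from B3 and left by leap up to D#4.
Step in, leap out — an escape tone.
It falls on a weak beat, so it is unaccented.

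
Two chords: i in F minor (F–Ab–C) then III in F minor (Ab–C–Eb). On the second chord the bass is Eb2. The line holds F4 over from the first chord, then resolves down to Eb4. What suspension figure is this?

9–8 suspension.

At the second chord the bass is Eb2. The suspended F4 lies a ninth above the bass; after resolving down by step to Eb4, the interval above the bass becomes an octave.
Suspension figures are named by those two intervals: 9–8.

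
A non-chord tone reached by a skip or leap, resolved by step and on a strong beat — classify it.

Appoggiatura.

Approach: by leap. Departure: by step. Metric position: strong.
Leap in, step out, in a metrically strong position — an appoggiatura. (It is the mirror image of the escape tone, which steps in and leaps out from a weak position.)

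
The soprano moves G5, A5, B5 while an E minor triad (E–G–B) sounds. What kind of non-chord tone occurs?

A5 is a passing tone.

The harmony at that moment is E minor triad (E, G, B); A5 is not a chord tone.
It is approached by step up from G5 and left by step up to B5.
Step in, step out in the same direction — a passing tone.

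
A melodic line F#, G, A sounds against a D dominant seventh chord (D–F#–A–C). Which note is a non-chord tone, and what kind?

The harmony at that moment is D dominant seventh chord (D, F#, A, C); G is not a chord tone.
It is approached by step up from F# and left by step up to A.
Step in, step out in the same direction — a passing tone.

G is a passing tone.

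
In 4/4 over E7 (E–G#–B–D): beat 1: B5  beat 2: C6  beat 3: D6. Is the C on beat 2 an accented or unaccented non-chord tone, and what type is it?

The harmony at that moment is E dominant seventh chord (E, G#, B, D); C6 is not a chord tone.
It is approached by step up from B5 and left by step up to D6.
Step in, step out in the same direction — a passing tone.
It falls on a weak beat, so it is unaccented.

Unaccented passing tone.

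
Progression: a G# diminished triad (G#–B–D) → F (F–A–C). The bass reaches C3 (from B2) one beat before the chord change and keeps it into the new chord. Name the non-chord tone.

C3 is an anticipation.

The harmony at that moment is G# diminished triad (G#, B, D); C3 is not a chord tone.
It is approached by step up from B2 and then sustained as the same pitch into the next harmony.
Arriving early and becoming a chord tone when the harmony changes — an anticipation.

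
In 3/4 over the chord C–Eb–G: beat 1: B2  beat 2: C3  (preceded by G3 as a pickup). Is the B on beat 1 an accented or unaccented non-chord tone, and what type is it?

Accented appoggiatura.

The harmony at that moment is C minor triad (C, Eb, G); B2 is not a chord tone.
It is approached by leap down from G3 and left by step up to C3.
Leap in, step out — an appoggiatura.
It falls on the downbeat, so it is accented.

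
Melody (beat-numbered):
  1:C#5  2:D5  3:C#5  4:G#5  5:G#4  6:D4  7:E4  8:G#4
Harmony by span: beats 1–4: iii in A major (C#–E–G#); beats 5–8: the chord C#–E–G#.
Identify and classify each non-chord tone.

D5 (beat 2) — neighbor tone; D4 (beat 6) — appoggiatura.

The harmony at that moment is C# minor triad (C#, E, G#); D5 is not a chord tone.
It is approached by step up from C#5 and left by step down to C#5.
Step away and step back to the same note — a neighbor tone (upper neighbor).
The harmony at that moment is C# minor triad (C#, E, G#); D4 is not a chord tone.
It is approached by leap down from G#4 and left by step up to E4.
Leap in, step out — an appoggiatura.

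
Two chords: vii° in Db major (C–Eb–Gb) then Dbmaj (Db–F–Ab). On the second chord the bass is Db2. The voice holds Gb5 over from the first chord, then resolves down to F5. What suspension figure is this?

4–3 suspension.

At the second chord the bass is Db2. The suspended Gb5 lies a fourth above the bass; after resolving down by step to F5, the interval above the bass becomes a third.
Suspension figures are named by those two intervals: 4–3.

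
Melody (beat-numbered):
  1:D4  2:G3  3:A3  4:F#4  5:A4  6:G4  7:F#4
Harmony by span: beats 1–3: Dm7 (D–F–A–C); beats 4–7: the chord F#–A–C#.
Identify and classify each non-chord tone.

G3 (beat 2) — appoggiatura; G4 (beat 6) — passing tone.

The harmony at that moment is D minor seventh chord (D, F, A, C); G3 is not a chord tone.
It is approached by leap down from D4 and left by step up to A3.
Leap in, step out — an appoggiatura.
The harmony at that moment is F# minor triad (F#, A, C#); G4 is not a chord tone.
It is approached by step down from A4 and left by step down to F#4.
Step in, step out in the same direction — a passing tone.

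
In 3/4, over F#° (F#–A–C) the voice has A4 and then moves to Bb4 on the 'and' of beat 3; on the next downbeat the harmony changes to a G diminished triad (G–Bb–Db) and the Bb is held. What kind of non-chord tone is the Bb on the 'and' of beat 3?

Anticipation.

The harmony at that moment is F# diminished triad (F#, A, C); Bb4 is not a chord tone.
It is approached by step up from A4 and then sustained as the same pitch into the next harmony.
Arriving early and becoming a chord tone when the harmony changes — an anticipation.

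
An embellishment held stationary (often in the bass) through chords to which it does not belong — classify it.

Pedal tone.

Approach: none. Departure: none — a single pitch is sustained while the chords change around it, passing through harmonies that do not contain it.
No melodic motion at all; the dissonance is created entirely by the moving harmonies against the stationary note — a pedal tone (pedal point).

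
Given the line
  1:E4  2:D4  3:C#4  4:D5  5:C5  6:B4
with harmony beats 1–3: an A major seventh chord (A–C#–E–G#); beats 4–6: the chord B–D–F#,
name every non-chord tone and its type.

The harmony at that moment is A major seventh chord (A, C#, E, G#); D4 is not a chord tone.
It is approached by step down from E4 and left by step down to C#4.
Step in, step out in the same direction — a passing tone.
The harmony at that moment is B minor triad (B, D, F#); C5 is not a chord tone.
It is approached by step down from D5 and left by step down to B4.
Step in, step out in the same direction — a passing tone.

D4 (beat 2) — passing tone; C5 (beat 5) — passing tone.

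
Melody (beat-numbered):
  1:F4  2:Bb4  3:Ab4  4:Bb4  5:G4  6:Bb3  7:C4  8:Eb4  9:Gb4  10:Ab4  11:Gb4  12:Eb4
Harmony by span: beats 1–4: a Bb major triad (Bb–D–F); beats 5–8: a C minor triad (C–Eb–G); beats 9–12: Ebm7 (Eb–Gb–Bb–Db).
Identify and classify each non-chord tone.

The harmony at that moment is Bb major triad (Bb, D, F); Ab4 is not a chord tone.
It is approached by step down from Bb4 and left by step up to Bb4.
Step away and step back to the same note — a neighbor tone (lower neighbor).
The harmony at that moment is C minor triad (C, Eb, G); Bb3 is not a chord tone.
It is approached by leap down from G4 and left by step up to C4.
Leap in, step out — an appoggiatura.
The harmony at that moment is Eb minor seventh chord (Eb, Gb, Bb, Db); Ab4 is not a chord tone.
It is approached by step up from Gb4 and left by step down to Gb4.
Step away and step back to the same note — a neighbor tone (upper neighbor).

Ab4 (beat 3) — neighbor tone; Bb3 (beat 6) — appoggiatura; Ab4 (beat 10) — neighbor tone.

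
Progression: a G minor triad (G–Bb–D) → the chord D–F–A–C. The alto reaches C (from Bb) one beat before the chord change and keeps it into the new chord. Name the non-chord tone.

C is an anticipation.

The harmony at that moment is G minor triad (G, Bb, D); C is not a chord tone.
It is approached by step up from Bb and then sustained as the same pitch into the next harmony.
Arriving early and becoming a chord tone when the harmony changes — an anticipation.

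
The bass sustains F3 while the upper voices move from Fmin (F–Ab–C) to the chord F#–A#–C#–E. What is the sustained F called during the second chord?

The harmony at that moment is F# dominant seventh chord (F#, A#, C#, E); F3 is not a chord tone.
It is held over (the same pitch as the preceding F3) and then sustained as the same pitch into the next harmony.
Sustained through a change of harmony — a pedal tone.

Pedal tone (pedal point).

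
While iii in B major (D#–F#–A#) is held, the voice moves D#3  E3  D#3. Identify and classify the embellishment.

The harmony at that moment is D# minor triad (D#, F#, A#); E3 is not a chord tone.
It is approached by step up from D#3 and left by step down to D#3.
Step away and step back to the same note — a neighbor tone (upper neighbor).

E3 is a neighbor tone.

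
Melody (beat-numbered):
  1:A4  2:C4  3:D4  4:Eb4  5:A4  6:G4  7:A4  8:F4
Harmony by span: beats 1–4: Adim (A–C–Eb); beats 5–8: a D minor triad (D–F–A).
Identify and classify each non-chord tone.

D4 (beat 3) — passing tone; G4 (beat 6) — neighbor tone.

The harmony at that moment is A diminished triad (A, C, Eb); D4 is not a chord tone.
It is approached by step up from C4 and left by step up to Eb4.
Step in, step out in the same direction — a passing tone.
The harmony at that moment is D minor triad (D, F, A); G4 is not a chord tone.
It is approached by step down from A4 and left by step up to A4.
Step away and step back to the same note — a neighbor tone (lower neighbor).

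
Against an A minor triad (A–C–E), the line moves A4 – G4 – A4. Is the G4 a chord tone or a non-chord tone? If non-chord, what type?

The harmony at that moment is A minor triad (A, C, E); G4 is not a chord tone.
It is approached by step down from A4 and left by step up to A4.
Step away and step back to the same note — a neighbor tone (lower neighbor).

Non-chord tone — a neighbor tone.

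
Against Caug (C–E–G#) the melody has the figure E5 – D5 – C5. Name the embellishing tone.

D5 is a passing tone.

The harmony at that moment is C augmented triad (C, E, G#); D5 is not a chord tone.
It is approached by step down from E5 and left by step down to C5.
Step in, step out in the same direction — a passing tone.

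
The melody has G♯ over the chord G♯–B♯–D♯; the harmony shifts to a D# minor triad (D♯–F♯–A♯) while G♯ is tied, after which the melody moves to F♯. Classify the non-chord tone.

G♯ is a suspension.

The harmony at that moment is D♯ minor triad (D♯, F♯, A♯); G♯ is not a chord tone.
It is held over (the same pitch as the preceding G♯) and left by step down to F♯.
Held over from the previous chord and resolving down by step — a suspension.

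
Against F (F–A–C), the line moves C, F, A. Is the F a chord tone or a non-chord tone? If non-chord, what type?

F major triad contains F, A, C; F is the root, so it is a chord tone.

Chord tone (the root of F major triad).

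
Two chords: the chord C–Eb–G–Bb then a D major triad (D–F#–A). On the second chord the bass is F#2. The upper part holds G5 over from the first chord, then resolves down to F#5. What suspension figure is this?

9–8 suspension.

At the second chord the bass is F#2. The suspended G5 lies a ninth above the bass; after resolving down by step to F#5, the interval above the bass becomes an octave.
Suspension figures are named by those two intervals: 9–8.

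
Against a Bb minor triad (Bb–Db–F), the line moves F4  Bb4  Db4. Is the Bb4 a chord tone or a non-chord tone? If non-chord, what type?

Chord tone (the root of Bb minor triad).

Bb minor triad contains Bb, Db, F; Bb is the root, so it is a chord tone.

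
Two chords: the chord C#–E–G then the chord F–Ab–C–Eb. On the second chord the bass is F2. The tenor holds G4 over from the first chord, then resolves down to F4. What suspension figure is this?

At the second chord the bass is F2. The suspended G4 lies a ninth above the bass; after resolving down by step to F4, the interval above the bass becomes an octave.
Suspension figures are named by those two intervals: 9–8.

9–8 suspension.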